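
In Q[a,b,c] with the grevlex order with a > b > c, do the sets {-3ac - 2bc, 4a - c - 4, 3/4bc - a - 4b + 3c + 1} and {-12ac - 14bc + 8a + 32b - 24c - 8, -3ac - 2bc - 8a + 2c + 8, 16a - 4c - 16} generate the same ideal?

Equality of ideals is decidable: compute both reduced Gröbner bases (unique for the ordering) and check whether they agree.
Buchberger on the first generating set:
f_1 = -3ac - 2bc, LT = ac.
f_2 = 4a - c - 4, LT = a.
f_3 = 3/4bc - a - 4b + 3c + 1, LT = bc.

S(f_1,f_2): lcm = ac. S = 2/3bc + 1/4c^2 + c.
  leading term bc: subtract (8/9)·f_3 from 2/3bc + 1/4c^2 + c → 1/4c^2 + 8/9a + 32/9b - 5/3c - 8/9
  leading term c^2: no divisor's leading term divides it; move 1/4c^2 to the remainder.
  leading term a: subtract (2/9)·f_2 from 8/9a + 32/9b - 5/3c - 8/9 → 32/9b - 13/9c
  leading term b: no divisor's leading term divides it; move 32/9b to the remainder.
  leading term c: no divisor's leading term divides it; move -13/9c to the remainder.
  remainder 1/4c^2 + 32/9b - 13/9c ≠ 0; add g_4 = 1/4c^2 + 32/9b - 13/9c to the basis.

S(f_1,f_3): lcm = abc. S = 2/3b^2c + 4/3a^2 + 16/3ab - 4ac - 4/3a.
  leading term b^2c: subtract (8/9b)·f_3 from 2/3b^2c + 4/3a^2 + 16/3ab - 4ac - 4/3a → 4/3a^2 + 56/9ab + 32/9b^2 - 4ac - 8/3bc - 4/3a - 8/9b
  leading term a^2: subtract (1/3a)·f_2 from 4/3a^2 + 56/9ab + 32/9b^2 - 4ac - 8/3bc - 4/3a - 8/9b → 56/9ab + 32/9b^2 - 11/3ac - 8/3bc - 8/9b
  leading term ab: subtract (14/9b)·f_2 from 56/9ab + 32/9b^2 - 11/3ac - 8/3bc - 8/9b → 32/9b^2 - 11/3ac - 10/9bc + 16/3b
  leading term b^2: no divisor's leading term divides it; move 32/9b^2 to the remainder.
  leading term ac: subtract (11/9)·f_1 from -11/3ac - 10/9bc + 16/3b → 4/3bc + 16/3b
  leading term bc: subtract (16/9)·f_3 from 4/3bc + 16/3b → 16/9a + 112/9b - 16/3c - 16/9
  leading term a: subtract (4/9)·f_2 from 16/9a + 112/9b - 16/3c - 16/9 → 112/9b - 44/9c
  leading term b: no divisor's leading term divides it; move 112/9b to the remainder.
  leading term c: no divisor's leading term divides it; move -44/9c to the remainder.
  remainder 32/9b^2 + 112/9b - 44/9c ≠ 0; add g_5 = 32/9b^2 + 112/9b - 44/9c to the basis.

The other S-polynomials (S(f_2,f_3), S(f_1,g_4), S(f_2,g_4), S(f_3,g_4), S(f_1,g_5), S(f_2,g_5), S(f_3,g_5), S(g_4,g_5)) all reduce to 0 modulo the current basis, so we have a Gröbner basis.
Inter-reduce: drop elements whose leading term is divisible by another's, tail-reduce, and make monic.
Reduced Gröbner basis: {b^2 + 7/2b - 11/8c, bc - 16/3b + 11/3c, c^2 + 128/9b - 52/9c, a - 1/4c - 1}.

Buchberger on the second generating set:
h_1 = -12ac - 14bc + 8a + 32b - 24c - 8, LT = ac.
h_2 = -3ac - 2bc - 8a + 2c + 8, LT = ac.
h_3 = 16a - 4c - 16, LT = a.

S(h_1,h_2): lcm = ac. S = 1/2bc - 10/3a - 8/3b + 8/3c + 10/3.
  leading term bc: no divisor's leading term divides it; move 1/2bc to the remainder.
  leading term a: subtract (-5/24)·h_3 from -10/3a - 8/3b + 8/3c + 10/3 → -8/3b + 11/6c
  leading term b: no divisor's leading term divides it; move -8/3b to the remainder.
  leading term c: no divisor's leading term divides it; move 11/6c to the remainder.
  remainder 1/2bc - 8/3b + 11/6c ≠ 0; add k_4 = 1/2bc - 8/3b + 11/6c to the basis.

S(h_1,h_3): lcm = ac. S = 7/6bc + 1/4c^2 - 2/3a - 8/3b + 3c + 2/3.
  leading term bc: subtract (7/3)·k_4 from 7/6bc + 1/4c^2 - 2/3a - 8/3b + 3c + 2/3 → 1/4c^2 - 2/3a + 32/9b - 23/18c + 2/3
  leading term c^2: no divisor's leading term divides it; move 1/4c^2 to the remainder.
  leading term a: subtract (-1/24)·h_3 from -2/3a + 32/9b - 23/18c + 2/3 → 32/9b - 13/9c
  leading term b: no divisor's leading term divides it; move 32/9b to the remainder.
  leading term c: no divisor's leading term divides it; move -13/9c to the remainder.
  remainder 1/4c^2 + 32/9b - 13/9c ≠ 0; add k_5 = 1/4c^2 + 32/9b - 13/9c to the basis.

S(h_1,k_4): lcm = abc. S = 7/6b^2c + 14/3ab - 8/3b^2 - 11/3ac + 2bc + 2/3b.
  leading term b^2c: subtract (7/3b)·k_4 from 7/6b^2c + 14/3ab - 8/3b^2 - 11/3ac + 2bc + 2/3b → 14/3ab + 32/9b^2 - 11/3ac - 41/18bc + 2/3b
  leading term ab: subtract (7/24b)·h_3 from 14/3ab + 32/9b^2 - 11/3ac - 41/18bc + 2/3b → 32/9b^2 - 11/3ac - 10/9bc + 16/3b
  leading term b^2: no divisor's leading term divides it; move 32/9b^2 to the remainder.
  leading term ac: subtract (11/36)·h_1 from -11/3ac - 10/9bc + 16/3b → 19/6bc - 22/9a - 40/9b + 22/3c + 22/9
  leading term bc: subtract (19/3)·k_4 from 19/6bc - 22/9a - 40/9b + 22/3c + 22/9 → -22/9a + 112/9b - 77/18c + 22/9
  leading term a: subtract (-11/72)·h_3 from -22/9a + 112/9b - 77/18c + 22/9 → 112/9b - 44/9c
  leading term b: no divisor's leading term divides it; move 112/9b to the remainder.
  leading term c: no divisor's leading term divides it; move -44/9c to the remainder.
  remainder 32/9b^2 + 112/9b - 44/9c ≠ 0; add k_6 = 32/9b^2 + 112/9b - 44/9c to the basis.

The other S-polynomials (S(h_2,h_3), S(h_2,k_4), S(h_3,k_4), S(h_1,k_5), S(h_2,k_5), S(h_3,k_5), S(k_4,k_5), S(h_1,k_6), S(h_2,k_6), S(h_3,k_6), S(k_4,k_6), S(k_5,k_6)) all reduce to 0 modulo the current basis, so we have a Gröbner basis.
Inter-reduce: drop elements whose leading term is divisible by another's, tail-reduce, and make monic.
Reduced Gröbner basis: {b^2 + 7/2b - 11/8c, bc - 16/3b + 11/3c, c^2 + 128/9b - 52/9c, a - 1/4c - 1}.

The two bases agree; hence the ideals are identical.

Yes, the ideals are equal.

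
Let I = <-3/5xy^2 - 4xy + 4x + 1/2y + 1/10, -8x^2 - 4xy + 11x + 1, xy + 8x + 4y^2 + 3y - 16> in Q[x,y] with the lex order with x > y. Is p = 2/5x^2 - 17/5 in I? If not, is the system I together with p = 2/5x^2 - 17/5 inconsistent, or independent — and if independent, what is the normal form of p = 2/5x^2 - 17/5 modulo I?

First compute the reduced Gröbner basis of I by Buchberger's algorithm.
f_1 = -3/5xy^2 - 4xy + 4x + 1/2y + 1/10, LT = xy^2.
f_2 = -8x^2 - 4xy + 11x + 1, LT = x^2.
f_3 = xy + 8x + 4y^2 + 3y - 16, LT = xy.

S(f_1,f_2): lcm = x^2y^2. S = 20/3x^2y - 20/3x^2 - 1/2xy^3 + 11/8xy^2 - 5/6xy - 1/6x + 1/8y^2.
  leading term x^2y: subtract (-5/6y)·f_2 from 20/3x^2y - 20/3x^2 - 1/2xy^3 + 11/8xy^2 - 5/6xy - 1/6x + 1/8y^2 → -20/3x^2 - 1/2xy^3 - 47/24xy^2 + 25/3xy - 1/6x + 1/8y^2 + 5/6y
  leading term x^2: subtract (5/6)·f_2 from -20/3x^2 - 1/2xy^3 - 47/24xy^2 + 25/3xy - 1/6x + 1/8y^2 + 5/6y → -1/2xy^3 - 47/24xy^2 + 35/3xy - 28/3x + 1/8y^2 + 5/6y - 5/6
  leading term xy^3: subtract (5/6y)·f_1 from -1/2xy^3 - 47/24xy^2 + 35/3xy - 28/3x + 1/8y^2 + 5/6y - 5/6 → 11/8xy^2 + 25/3xy - 28/3x - 7/24y^2 + 3/4y - 5/6
  leading term xy^2: subtract (-55/24)·f_1 from 11/8xy^2 + 25/3xy - 28/3x - 7/24y^2 + 3/4y - 5/6 → -5/6xy - 1/6x - 7/24y^2 + 91/48y - 29/48
  leading term xy: subtract (-5/6)·f_3 from -5/6xy - 1/6x - 7/24y^2 + 91/48y - 29/48 → 13/2x + 73/24y^2 + 211/48y - 223/16
  leading term x: no divisor's leading term divides it; move 13/2x to the remainder.
  leading term y^2: no divisor's leading term divides it; move 73/24y^2 to the remainder.
  leading term y: no divisor's leading term divides it; move 211/48y to the remainder.
  leading term 1: no divisor's leading term divides it; move -223/16 to the remainder.
  remainder 13/2x + 73/24y^2 + 211/48y - 223/16 ≠ 0; add h_4 = 13/2x + 73/24y^2 + 211/48y - 223/16 to the basis.

S(f_1,f_3): lcm = xy^2. S = -4/3xy - 20/3x - 4y^3 - 3y^2 + 91/6y - 1/6.
  leading term xy: subtract (-4/3)·f_3 from -4/3xy - 20/3x - 4y^3 - 3y^2 + 91/6y - 1/6 → 4x - 4y^3 + 7/3y^2 + 115/6y - 43/2
  leading term x: subtract (8/13)·h_4 from 4x - 4y^3 + 7/3y^2 + 115/6y - 43/2 → -4y^3 + 6/13y^2 + 214/13y - 168/13
  leading term y^3: no divisor's leading term divides it; move -4y^3 to the remainder.
  leading term y^2: no divisor's leading term divides it; move 6/13y^2 to the remainder.
  leading term y: no divisor's leading term divides it; move 214/13y to the remainder.
  leading term 1: no divisor's leading term divides it; move -168/13 to the remainder.
  remainder -4y^3 + 6/13y^2 + 214/13y - 168/13 ≠ 0; add h_5 = -4y^3 + 6/13y^2 + 214/13y - 168/13 to the basis.

S(f_2,f_3): lcm = x^2y. S = -8x^2 - 7/2xy^2 - 35/8xy + 16x - 1/8y.
  leading term x^2: subtract (1)·f_2 from -8x^2 - 7/2xy^2 - 35/8xy + 16x - 1/8y → -7/2xy^2 - 3/8xy + 5x - 1/8y - 1
  leading term xy^2: subtract (35/6)·f_1 from -7/2xy^2 - 3/8xy + 5x - 1/8y - 1 → 551/24xy - 55/3x - 73/24y - 19/12
  leading term xy: subtract (551/24)·f_3 from 551/24xy - 55/3x - 73/24y - 19/12 → -202x - 551/6y^2 - 863/12y + 1463/4
  leading term x: subtract (-404/13)·h_4 from -202x - 551/6y^2 - 863/12y + 1463/4 → 35/13y^2 + 841/13y - 876/13
  leading term y^2: no divisor's leading term divides it; move 35/13y^2 to the remainder.
  leading term y: no divisor's leading term divides it; move 841/13y to the remainder.
  leading term 1: no divisor's leading term divides it; move -876/13 to the remainder.
  remainder 35/13y^2 + 841/13y - 876/13 ≠ 0; add h_6 = 35/13y^2 + 841/13y - 876/13 to the basis.

S(f_1,h_4): lcm = xy^2. S = 20/3xy - 20/3x - 73/156y^4 - 211/312y^3 + 223/104y^2 - 5/6y - 1/6.
  leading term xy: subtract (20/3)·f_3 from 20/3xy - 20/3x - 73/156y^4 - 211/312y^3 + 223/104y^2 - 5/6y - 1/6 → -60x - 73/156y^4 - 211/312y^3 - 7651/312y^2 - 125/6y + 213/2
  leading term x: subtract (-120/13)·h_4 from -60x - 73/156y^4 - 211/312y^3 - 7651/312y^2 - 125/6y + 213/2 → -73/156y^4 - 211/312y^3 + 1109/312y^2 + 770/39y - 288/13
  leading term y^4: subtract (73/624y)·h_5 from -73/156y^4 - 211/312y^3 + 1109/312y^2 + 770/39y - 288/13 → -1481/2028y^3 + 1101/676y^2 + 21553/1014y - 288/13
  leading term y^3: subtract (1481/8112)·h_5 from -1481/2028y^3 + 1101/676y^2 + 21553/1014y - 288/13 → 27145/17576y^2 + 320763/17576y - 86977/4394
  leading term y^2: subtract (5429/9464)·h_6 from 27145/17576y^2 + 320763/17576y - 86977/4394 → -22312/1183y + 22312/1183
  leading term y: no divisor's leading term divides it; move -22312/1183y to the remainder.
  leading term 1: no divisor's leading term divides it; move 22312/1183 to the remainder.
  remainder -22312/1183y + 22312/1183 ≠ 0; add h_7 = -22312/1183y + 22312/1183 to the basis.

The other S-polynomials (S(f_2,h_4), S(f_3,h_4), S(f_1,h_5), S(f_2,h_5), S(f_3,h_5), S(h_4,h_5), S(f_1,h_6), S(f_2,h_6), S(f_3,h_6), S(h_4,h_6), S(h_5,h_6), S(f_1,h_7), S(f_2,h_7), S(f_3,h_7), S(h_4,h_7), S(h_5,h_7), S(h_6,h_7)) all reduce to 0 modulo the current basis, so we have a Gröbner basis.
Inter-reduce: drop elements whose leading term is divisible by another's, tail-reduce, and make monic.
Reduced Gröbner basis: {x - 1, y - 1}.
Label its elements g_1 = x - 1, g_2 = y - 1.

Reduce p = 2/5x^2 - 17/5 modulo G:
  leading term x^2: subtract (2/5x)·g_1 from 2/5x^2 - 17/5 → 2/5x - 17/5
  leading term x: subtract (2/5)·g_1 from 2/5x - 17/5 → -3
  leading term 1: no divisor's leading term divides it; move -3 to the remainder.
  normal form = -3.
The normal form is nonzero, so p ∉ I. Since p minus its normal form lies in I, I + (p) = I + (r) where r = -3; decide whether this ideal is the whole ring.
Here r = -3 is a nonzero constant, hence a unit: 1 ∈ I + (p), the Gröbner basis of I + (p) is {1}, and the enlarged system has no common solution — adjoining p is inconsistent.

Adjoining 2/5x^2 - 17/5 makes the ideal the whole ring: the system is inconsistent.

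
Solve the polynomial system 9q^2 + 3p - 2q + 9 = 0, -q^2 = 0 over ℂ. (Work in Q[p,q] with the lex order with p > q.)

{(-3, 0)}

Compute a lex Gröbner basis by Buchberger's algorithm.
f_1 = 3p + 9q^2 - 2q + 9, LT = p.
f_2 = -q^2, LT = q^2.

The S-polynomials (S(f_1,f_2)) all reduce to 0 modulo the current basis, so we have a Gröbner basis.
Inter-reduce: drop elements whose leading term is divisible by another's, tail-reduce, and make monic.
Reduced Gröbner basis: {p - 2/3q + 3, q^2}.

Elimination: the polynomial q^2 lies in the elimination ideal for q, so q ∈ {0}. For each such q, the remaining basis elements (now univariate) give the rest of the solution.
  q = 0: the earlier basis element becomes p + 3 = 0, giving p = -3 — point (-3, 0).
This is the nonlinear analogue of row-reducing a linear system.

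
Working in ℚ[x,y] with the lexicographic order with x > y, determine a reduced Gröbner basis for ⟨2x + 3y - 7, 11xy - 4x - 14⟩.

G = {x + 3/2y - 7/2, y² - 89/33y + 56/33}

f_1 = 2x + 3y - 7, LT = x.
f_2 = 11xy - 4x - 14, LT = xy.

S(f_1,f_2): lcm = xy. S = 4/11x + 3/2y² - 7/2y + 14/11.
  leading term x: subtract (2/11)·f_1 from 4/11x + 3/2y² - 7/2y + 14/11 → 3/2y² - 89/22y + 28/11
  leading term y²: no divisor's leading term divides it; move 3/2y² to the remainder.
  leading term y: no divisor's leading term divides it; move -89/22y to the remainder.
  leading term 1: no divisor's leading term divides it; move 28/11 to the remainder.
  remainder 3/2y² - 89/22y + 28/11 ≠ 0; add g_3 = 3/2y² - 89/22y + 28/11 to the basis.

The other S-polynomials (S(f_1,g_3), S(f_2,g_3)) all reduce to 0 modulo the current basis, so we have a Gröbner basis.
Inter-reduce: drop elements whose leading term is divisible by another's, tail-reduce, and make monic.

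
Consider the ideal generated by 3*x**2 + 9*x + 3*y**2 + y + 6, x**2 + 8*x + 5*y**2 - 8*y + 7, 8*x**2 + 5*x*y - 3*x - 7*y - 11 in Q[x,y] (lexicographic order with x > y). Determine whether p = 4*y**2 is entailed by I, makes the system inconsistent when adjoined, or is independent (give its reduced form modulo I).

First compute the reduced Gröbner basis of I by Buchberger's algorithm.
f_1 = 3*x**2 + 9*x + 3*y**2 + y + 6, LT = x**2.
f_2 = x**2 + 8*x + 5*y**2 - 8*y + 7, LT = x**2.
f_3 = 8*x**2 + 5*x*y - 3*x - 7*y - 11, LT = x**2.

S(f_1,f_2): lcm = x**2. S = -5*x - 4*y**2 + 25/3*y - 5.
  leading term x: no divisor's leading term divides it; move -5*x to the remainder.
  leading term y**2: no divisor's leading term divides it; move -4*y**2 to the remainder.
  leading term y: no divisor's leading term divides it; move 25/3*y to the remainder.
  leading term 1: no divisor's leading term divides it; move -5 to the remainder.
  remainder -5*x - 4*y**2 + 25/3*y - 5 ≠ 0; add h_4 = -5*x - 4*y**2 + 25/3*y - 5 to the basis.

S(f_1,f_3): lcm = x**2. S = -5/8*x*y + 27/8*x + y**2 + 29/24*y + 27/8.
  leading term x*y: subtract (1/8*y)·h_4 from -5/8*x*y + 27/8*x + y**2 + 29/24*y + 27/8 → 27/8*x + 1/2*y**3 - 1/24*y**2 + 11/6*y + 27/8
  leading term x: subtract (-27/40)·h_4 from 27/8*x + 1/2*y**3 - 1/24*y**2 + 11/6*y + 27/8 → 1/2*y**3 - 329/120*y**2 + 179/24*y
  leading term y**3: no divisor's leading term divides it; move 1/2*y**3 to the remainder.
  leading term y**2: no divisor's leading term divides it; move -329/120*y**2 to the remainder.
  leading term y: no divisor's leading term divides it; move 179/24*y to the remainder.
  remainder 1/2*y**3 - 329/120*y**2 + 179/24*y ≠ 0; add h_5 = 1/2*y**3 - 329/120*y**2 + 179/24*y to the basis.

S(f_1,h_4): lcm = x**2. S = -4/5*x*y**2 + 5/3*x*y + 2*x + y**2 + 1/3*y + 2.
  leading term x*y**2: subtract (4/25*y**2)·h_4 from -4/5*x*y**2 + 5/3*x*y + 2*x + y**2 + 1/3*y + 2 → 5/3*x*y + 2*x + 16/25*y**4 - 4/3*y**3 + 9/5*y**2 + 1/3*y + 2
  leading term x*y: subtract (-1/3*y)·h_4 from 5/3*x*y + 2*x + 16/25*y**4 - 4/3*y**3 + 9/5*y**2 + 1/3*y + 2 → 2*x + 16/25*y**4 - 8/3*y**3 + 206/45*y**2 - 4/3*y + 2
  leading term x: subtract (-2/5)·h_4 from 2*x + 16/25*y**4 - 8/3*y**3 + 206/45*y**2 - 4/3*y + 2 → 16/25*y**4 - 8/3*y**3 + 134/45*y**2 + 2*y
  leading term y**4: subtract (32/25*y)·h_5 from 16/25*y**4 - 8/3*y**3 + 134/45*y**2 + 2*y → 316/375*y**3 - 1478/225*y**2 + 2*y
  leading term y**3: subtract (632/375)·h_5 from 316/375*y**3 - 1478/225*y**2 + 2*y → -3653/1875*y**2 - 11891/1125*y
  leading term y**2: no divisor's leading term divides it; move -3653/1875*y**2 to the remainder.
  leading term y: no divisor's leading term divides it; move -11891/1125*y to the remainder.
  remainder -3653/1875*y**2 - 11891/1125*y ≠ 0; add h_6 = -3653/1875*y**2 - 11891/1125*y to the basis.

S(h_5,h_6): lcm = y**3. S = -796979/73060*y**2 + 179/12*y.
  leading term y**2: subtract (298867125/53377636)·h_6 from -796979/73060*y**2 + 179/12*y → 988793875/13344409*y
  leading term y: no divisor's leading term divides it; move 988793875/13344409*y to the remainder.
  remainder 988793875/13344409*y ≠ 0; add h_7 = 988793875/13344409*y to the basis.

The other S-polynomials (S(f_2,f_3), S(f_2,h_4), S(f_3,h_4), S(f_1,h_5), S(f_2,h_5), S(f_3,h_5), S(h_4,h_5), S(f_1,h_6), S(f_2,h_6), S(f_3,h_6), S(h_4,h_6), S(f_1,h_7), S(f_2,h_7), S(f_3,h_7), S(h_4,h_7), S(h_5,h_7), S(h_6,h_7)) all reduce to 0 modulo the current basis, so we have a Gröbner basis.
Inter-reduce: drop elements whose leading term is divisible by another's, tail-reduce, and make monic.
Reduced Gröbner basis: {x + 1, y}.
Label its elements g_1 = x + 1, g_2 = y.

Reduce p = 4*y**2 modulo G:
  leading term y**2: subtract (4*y)·g_2 from 4*y**2 → 0
  normal form = 0.
Since the normal form is 0, p ∈ I.

4*y**2 lies in I (it reduces to 0).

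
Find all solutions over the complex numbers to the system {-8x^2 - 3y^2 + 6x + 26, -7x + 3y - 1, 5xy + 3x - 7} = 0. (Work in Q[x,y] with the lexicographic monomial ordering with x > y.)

{(-1, -2)}

Compute a lex Gröbner basis by Buchberger's algorithm.
f_1 = -8x^2 + 6x - 3y^2 + 26, LT = x^2.
f_2 = -7x + 3y - 1, LT = x.
f_3 = 5xy + 3x - 7, LT = xy.

S(f_1,f_2): lcm = x^2. S = 3/7xy - 25/28x + 3/8y^2 - 13/4.
  leading term xy: subtract (-3/49y)·f_2 from 3/7xy - 25/28x + 3/8y^2 - 13/4 → -25/28x + 219/392y^2 - 3/49y - 13/4
  leading term x: subtract (25/196)·f_2 from -25/28x + 219/392y^2 - 3/49y - 13/4 → 219/392y^2 - 87/196y - 153/49
  leading term y^2: no divisor's leading term divides it; move 219/392y^2 to the remainder.
  leading term y: no divisor's leading term divides it; move -87/196y to the remainder.
  leading term 1: no divisor's leading term divides it; move -153/49 to the remainder.
  remainder 219/392y^2 - 87/196y - 153/49 ≠ 0; add h_4 = 219/392y^2 - 87/196y - 153/49 to the basis.

S(f_1,f_3): lcm = x^2y. S = -3/5x^2 - 3/4xy + 7/5x + 3/8y^3 - 13/4y.
  leading term x^2: subtract (3/40)·f_1 from -3/5x^2 - 3/4xy + 7/5x + 3/8y^3 - 13/4y → -3/4xy + 19/20x + 3/8y^3 + 9/40y^2 - 13/4y - 39/20
  leading term xy: subtract (3/28y)·f_2 from -3/4xy + 19/20x + 3/8y^3 + 9/40y^2 - 13/4y - 39/20 → 19/20x + 3/8y^3 - 27/280y^2 - 22/7y - 39/20
  leading term x: subtract (-19/140)·f_2 from 19/20x + 3/8y^3 - 27/280y^2 - 22/7y - 39/20 → 3/8y^3 - 27/280y^2 - 383/140y - 73/35
  leading term y^3: subtract (49/73y)·h_4 from 3/8y^3 - 27/280y^2 - 383/140y - 73/35 → 4119/20440y^2 - 6539/10220y - 73/35
  leading term y^2: subtract (9611/26645)·h_4 from 4119/20440y^2 - 6539/10220y - 73/35 → -12782/26645y - 25564/26645
  leading term y: no divisor's leading term divides it; move -12782/26645y to the remainder.
  leading term 1: no divisor's leading term divides it; move -25564/26645 to the remainder.
  remainder -12782/26645y - 25564/26645 ≠ 0; add h_5 = -12782/26645y - 25564/26645 to the basis.

The other S-polynomials (S(f_2,f_3), S(f_1,h_4), S(f_2,h_4), S(f_3,h_4), S(f_1,h_5), S(f_2,h_5), S(f_3,h_5), S(h_4,h_5)) all reduce to 0 modulo the current basis, so we have a Gröbner basis.
Inter-reduce: drop elements whose leading term is divisible by another's, tail-reduce, and make monic.
Reduced Gröbner basis: {x + 1, y + 2}.

A lex Gröbner basis eliminates variables successively. Here y + 2 depends only on y, with roots {-2}; lifting each root through the earlier basis elements recovers the full solutions.
  y = -2: the earlier basis element becomes x + 1 = 0, giving x = -1 — point (-1, -2).
Each listed point satisfies every original equation (direct substitution).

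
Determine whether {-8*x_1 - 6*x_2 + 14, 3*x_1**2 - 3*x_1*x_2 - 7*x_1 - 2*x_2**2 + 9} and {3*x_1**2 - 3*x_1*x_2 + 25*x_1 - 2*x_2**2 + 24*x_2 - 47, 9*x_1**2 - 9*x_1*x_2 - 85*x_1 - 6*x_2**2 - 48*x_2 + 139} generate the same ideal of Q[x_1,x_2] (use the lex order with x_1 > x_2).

Two ideals are equal iff their reduced Gröbner bases coincide (the reduced basis is unique for a fixed ordering).
Buchberger on the first generating set:
f_1 = -8*x_1 - 6*x_2 + 14, LT = x_1.
f_2 = 3*x_1**2 - 3*x_1*x_2 - 7*x_1 - 2*x_2**2 + 9, LT = x_1**2.

S(f_1,f_2): lcm = x_1**2. S = 7/4*x_1*x_2 + 7/12*x_1 + 2/3*x_2**2 - 3.
  leading term x_1*x_2: subtract (-7/32*x_2)·f_1 from 7/4*x_1*x_2 + 7/12*x_1 + 2/3*x_2**2 - 3 → 7/12*x_1 - 31/48*x_2**2 + 49/16*x_2 - 3
  leading term x_1: subtract (-7/96)·f_1 from 7/12*x_1 - 31/48*x_2**2 + 49/16*x_2 - 3 → -31/48*x_2**2 + 21/8*x_2 - 95/48
  leading term x_2**2: no divisor's leading term divides it; move -31/48*x_2**2 to the remainder.
  leading term x_2: no divisor's leading term divides it; move 21/8*x_2 to the remainder.
  leading term 1: no divisor's leading term divides it; move -95/48 to the remainder.
  remainder -31/48*x_2**2 + 21/8*x_2 - 95/48 ≠ 0; add g_3 = -31/48*x_2**2 + 21/8*x_2 - 95/48 to the basis.

The other S-polynomials (S(f_1,g_3), S(f_2,g_3)) all reduce to 0 modulo the current basis, so we have a Gröbner basis.
Inter-reduce: drop elements whose leading term is divisible by another's, tail-reduce, and make monic.
Reduced Gröbner basis: {x_1 + 3/4*x_2 - 7/4, x_2**2 - 126/31*x_2 + 95/31}.

Buchberger on the second generating set:
h_1 = 3*x_1**2 - 3*x_1*x_2 + 25*x_1 - 2*x_2**2 + 24*x_2 - 47, LT = x_1**2.
h_2 = 9*x_1**2 - 9*x_1*x_2 - 85*x_1 - 6*x_2**2 - 48*x_2 + 139, LT = x_1**2.

S(h_1,h_2): lcm = x_1**2. S = 160/9*x_1 + 40/3*x_2 - 280/9.
  leading term x_1: no divisor's leading term divides it; move 160/9*x_1 to the remainder.
  leading term x_2: no divisor's leading term divides it; move 40/3*x_2 to the remainder.
  leading term 1: no divisor's leading term divides it; move -280/9 to the remainder.
  remainder 160/9*x_1 + 40/3*x_2 - 280/9 ≠ 0; add k_3 = 160/9*x_1 + 40/3*x_2 - 280/9 to the basis.

S(h_1,k_3): lcm = x_1**2. S = -7/4*x_1*x_2 + 121/12*x_1 - 2/3*x_2**2 + 8*x_2 - 47/3.
  leading term x_1*x_2: subtract (-63/640*x_2)·k_3 from -7/4*x_1*x_2 + 121/12*x_1 - 2/3*x_2**2 + 8*x_2 - 47/3 → 121/12*x_1 + 31/48*x_2**2 + 79/16*x_2 - 47/3
  leading term x_1: subtract (363/640)·k_3 from 121/12*x_1 + 31/48*x_2**2 + 79/16*x_2 - 47/3 → 31/48*x_2**2 - 21/8*x_2 + 95/48
  leading term x_2**2: no divisor's leading term divides it; move 31/48*x_2**2 to the remainder.
  leading term x_2: no divisor's leading term divides it; move -21/8*x_2 to the remainder.
  leading term 1: no divisor's leading term divides it; move 95/48 to the remainder.
  remainder 31/48*x_2**2 - 21/8*x_2 + 95/48 ≠ 0; add k_4 = 31/48*x_2**2 - 21/8*x_2 + 95/48 to the basis.

The other S-polynomials (S(h_2,k_3), S(h_1,k_4), S(h_2,k_4), S(k_3,k_4)) all reduce to 0 modulo the current basis, so we have a Gröbner basis.
Inter-reduce: drop elements whose leading term is divisible by another's, tail-reduce, and make monic.
Reduced Gröbner basis: {x_1 + 3/4*x_2 - 7/4, x_2**2 - 126/31*x_2 + 95/31}.

The two bases agree; hence the ideals are identical.

Yes, the ideals are equal.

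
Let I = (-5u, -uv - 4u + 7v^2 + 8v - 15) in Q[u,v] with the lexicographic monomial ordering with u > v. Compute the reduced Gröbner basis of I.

This is the nonlinear analogue of row-reducing a linear system.

f_1 = -5u, LT = u.
f_2 = -uv - 4u + 7v^2 + 8v - 15, LT = uv.

S(f_1,f_2): lcm = uv. S = -4u + 7v^2 + 8v - 15.
  leading term u: subtract (4/5)·f_1 from -4u + 7v^2 + 8v - 15 → 7v^2 + 8v - 15
  leading term v^2: no divisor's leading term divides it; move 7v^2 to the remainder.
  leading term v: no divisor's leading term divides it; move 8v to the remainder.
  leading term 1: no divisor's leading term divides it; move -15 to the remainder.
  remainder 7v^2 + 8v - 15 ≠ 0; add g_3 = 7v^2 + 8v - 15 to the basis.

S(f_1,g_3): leading monomials are coprime, so the S-polynomial reduces to 0 (Buchberger's first criterion).
S(f_2,g_3): lcm = uv^2. S = 20/7uv + 15/7u - 7v^3 - 8v^2 + 15v.
  leading term uv: subtract (-4/7v)·f_1 from 20/7uv + 15/7u - 7v^3 - 8v^2 + 15v → 15/7u - 7v^3 - 8v^2 + 15v
  leading term u: subtract (-3/7)·f_1 from 15/7u - 7v^3 - 8v^2 + 15v → -7v^3 - 8v^2 + 15v
  leading term v^3: subtract (-v)·g_3 from -7v^3 - 8v^2 + 15v → 0
  remainder 0.

Every S-polynomial of the final basis reduces to 0, so we have a Gröbner basis.
Inter-reduce: drop elements whose leading term is divisible by another's, tail-reduce, and make monic.

G = {u, v^2 + 8/7v - 15/7}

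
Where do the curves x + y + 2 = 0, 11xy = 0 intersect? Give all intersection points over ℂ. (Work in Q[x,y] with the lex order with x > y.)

Compute a lex Gröbner basis by Buchberger's algorithm.
f_1 = x + y + 2, LT = x.
f_2 = 11xy, LT = xy.

S(f_1,f_2): lcm = xy. S = y^{2} + 2y.
  leading term y^{2}: no divisor's leading term divides it; move y^{2} to the remainder.
  leading term y: no divisor's leading term divides it; move 2y to the remainder.
  remainder y^{2} + 2y ≠ 0; add h_3 = y^{2} + 2y to the basis.

S(f_1,h_3): leading monomials are coprime, so the S-polynomial reduces to 0 (Buchberger's first criterion).
S(f_2,h_3): lcm = xy^{2}. S = -2xy.
  leading term xy: subtract (-2y)·f_1 from -2xy → 2y^{2} + 4y
  leading term y^{2}: subtract (2)·h_3 from 2y^{2} + 4y → 0
  remainder 0.

Every S-polynomial of the final basis reduces to 0, so we have a Gröbner basis.
Inter-reduce: drop elements whose leading term is divisible by another's, tail-reduce, and make monic.
Reduced Gröbner basis: {x + y + 2, y^{2} + 2y}.

From the last basis element, y^{2} + 2y = 0, so y takes values in {-2, 0}. Each choice, substituted upward through the basis, yields the corresponding point(s) of the solution set.
  y = -2: the earlier basis element becomes x = 0, giving x = 0 — point (0, -2).
  y = 0: the earlier basis element becomes x + 2 = 0, giving x = -2 — point (-2, 0).
A lex Gröbner basis triangularizes the system, enabling back-substitution.

{(0, -2), (-2, 0)}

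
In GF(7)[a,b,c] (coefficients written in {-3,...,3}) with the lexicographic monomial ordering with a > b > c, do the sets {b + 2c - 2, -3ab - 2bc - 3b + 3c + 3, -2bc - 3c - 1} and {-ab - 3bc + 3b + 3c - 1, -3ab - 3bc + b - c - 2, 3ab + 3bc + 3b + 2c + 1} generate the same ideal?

No, the ideals differ.

Equality of ideals is decidable: compute both reduced Gröbner bases (unique for the ordering) and check whether they agree.
Buchberger on the first generating set:
f_1 = b + 2c - 2, LT = b.
f_2 = -3ab - 2bc - 3b + 3c + 3, LT = ab.
f_3 = -2bc - 3c - 1, LT = bc.

S(f_1,f_2): lcm = ab. S = 2ac - 2a - 3bc - b + c + 1.
  leading term ac: no divisor's leading term divides it; move 2ac to the remainder.
  leading term a: no divisor's leading term divides it; move -2a to the remainder.
  leading term bc: subtract (-3c)·f_1 from -3bc - b + c + 1 → -b - c^2 + 2c + 1
  leading term b: subtract (-1)·f_1 from -b - c^2 + 2c + 1 → -c^2 - 3c - 1
  leading term c^2: no divisor's leading term divides it; move -c^2 to the remainder.
  leading term c: no divisor's leading term divides it; move -3c to the remainder.
  leading term 1: no divisor's leading term divides it; move -1 to the remainder.
  remainder 2ac - 2a - c^2 - 3c - 1 ≠ 0; add g_4 = 2ac - 2a - c^2 - 3c - 1 to the basis.

S(f_1,f_3): lcm = bc. S = 2c^2 + 3.
  leading term c^2: no divisor's leading term divides it; move 2c^2 to the remainder.
  leading term 1: no divisor's leading term divides it; move 3 to the remainder.
  remainder 2c^2 + 3 ≠ 0; add g_5 = 2c^2 + 3 to the basis.

S(f_2,f_3): lcm = abc. S = 2ac + 3a + 3bc^2 + bc - c^2 - c.
  leading term ac: subtract (1)·g_4 from 2ac + 3a + 3bc^2 + bc - c^2 - c → -2a + 3bc^2 + bc + 2c + 1
  leading term a: no divisor's leading term divides it; move -2a to the remainder.
  leading term bc^2: subtract (3c^2)·f_1 from 3bc^2 + bc + 2c + 1 → bc + c^3 - c^2 + 2c + 1
  leading term bc: subtract (c)·f_1 from bc + c^3 - c^2 + 2c + 1 → c^3 - 3c^2 - 3c + 1
  leading term c^3: subtract (-3c)·g_5 from c^3 - 3c^2 - 3c + 1 → -3c^2 - c + 1
  leading term c^2: subtract (2)·g_5 from -3c^2 - c + 1 → -c + 2
  leading term c: no divisor's leading term divides it; move -c to the remainder.
  leading term 1: no divisor's leading term divides it; move 2 to the remainder.
  remainder -2a - c + 2 ≠ 0; add g_6 = -2a - c + 2 to the basis.

The other S-polynomials (S(f_1,g_4), S(f_2,g_4), S(f_3,g_4), S(f_1,g_5), S(f_2,g_5), S(f_3,g_5), S(g_4,g_5), S(f_1,g_6), S(f_2,g_6), S(f_3,g_6), S(g_4,g_6), S(g_5,g_6)) all reduce to 0 modulo the current basis, so we have a Gröbner basis.
Inter-reduce: drop elements whose leading term is divisible by another's, tail-reduce, and make monic.
Reduced Gröbner basis: {a - 3c - 1, b + 2c - 2, c^2 - 2}.

Buchberger on the second generating set:
h_1 = -ab - 3bc + 3b + 3c - 1, LT = ab.
h_2 = -3ab - 3bc + b - c - 2, LT = ab.
h_3 = 3ab + 3bc + 3b + 2c + 1, LT = ab.

S(h_1,h_2): lcm = ab. S = 2bc + 2b - c - 2.
  leading term bc: no divisor's leading term divides it; move 2bc to the remainder.
  leading term b: no divisor's leading term divides it; move 2b to the remainder.
  leading term c: no divisor's leading term divides it; move -c to the remainder.
  leading term 1: no divisor's leading term divides it; move -2 to the remainder.
  remainder 2bc + 2b - c - 2 ≠ 0; add k_4 = 2bc + 2b - c - 2 to the basis.

S(h_1,h_3): lcm = ab. S = 2bc + 3b + c + 3.
  leading term bc: subtract (1)·k_4 from 2bc + 3b + c + 3 → b + 2c - 2
  leading term b: no divisor's leading term divides it; move b to the remainder.
  leading term c: no divisor's leading term divides it; move 2c to the remainder.
  leading term 1: no divisor's leading term divides it; move -2 to the remainder.
  remainder b + 2c - 2 ≠ 0; add k_5 = b + 2c - 2 to the basis.

S(h_1,k_4): lcm = abc. S = -ab - 3ac + a + 3bc^2 - 3bc - 3c^2 + c.
  leading term ab: subtract (1)·h_1 from -ab - 3ac + a + 3bc^2 - 3bc - 3c^2 + c → -3ac + a + 3bc^2 - 3b - 3c^2 - 2c + 1
  leading term ac: no divisor's leading term divides it; move -3ac to the remainder.
  leading term a: no divisor's leading term divides it; move a to the remainder.
  leading term bc^2: subtract (-2c)·k_4 from 3bc^2 - 3b - 3c^2 - 2c + 1 → -3bc - 3b + 2c^2 + c + 1
  leading term bc: subtract (2)·k_4 from -3bc - 3b + 2c^2 + c + 1 → 2c^2 + 3c - 2
  leading term c^2: no divisor's leading term divides it; move 2c^2 to the remainder.
  leading term c: no divisor's leading term divides it; move 3c to the remainder.
  leading term 1: no divisor's leading term divides it; move -2 to the remainder.
  remainder -3ac + a + 2c^2 + 3c - 2 ≠ 0; add k_6 = -3ac + a + 2c^2 + 3c - 2 to the basis.

S(h_3,k_4): lcm = abc. S = -ab - 3ac + a + bc^2 + bc + 3c^2 - 2c.
  leading term ab: subtract (1)·h_1 from -ab - 3ac + a + bc^2 + bc + 3c^2 - 2c → -3ac + a + bc^2 - 3bc - 3b + 3c^2 + 2c + 1
  leading term ac: subtract (1)·k_6 from -3ac + a + bc^2 - 3bc - 3b + 3c^2 + 2c + 1 → bc^2 - 3bc - 3b + c^2 - c + 3
  leading term bc^2: subtract (-3c)·k_4 from bc^2 - 3bc - 3b + c^2 - c + 3 → 3bc - 3b - 2c^2 + 3
  leading term bc: subtract (-2)·k_4 from 3bc - 3b - 2c^2 + 3 → b - 2c^2 - 2c - 1
  leading term b: subtract (1)·k_5 from b - 2c^2 - 2c - 1 → -2c^2 + 3c + 1
  leading term c^2: no divisor's leading term divides it; move -2c^2 to the remainder.
  leading term c: no divisor's leading term divides it; move 3c to the remainder.
  leading term 1: no divisor's leading term divides it; move 1 to the remainder.
  remainder -2c^2 + 3c + 1 ≠ 0; add k_7 = -2c^2 + 3c + 1 to the basis.

S(h_1,k_5): lcm = ab. S = -2ac + 2a + 3bc - 3b - 3c + 1.
  leading term ac: subtract (3)·k_6 from -2ac + 2a + 3bc - 3b - 3c + 1 → -a + 3bc - 3b + c^2 + 2c
  leading term a: no divisor's leading term divides it; move -a to the remainder.
  leading term bc: subtract (-2)·k_4 from 3bc - 3b + c^2 + 2c → b + c^2 + 3
  leading term b: subtract (1)·k_5 from b + c^2 + 3 → c^2 - 2c - 2
  leading term c^2: subtract (3)·k_7 from c^2 - 2c - 2 → 3c + 2
  leading term c: no divisor's leading term divides it; move 3c to the remainder.
  leading term 1: no divisor's leading term divides it; move 2 to the remainder.
  remainder -a + 3c + 2 ≠ 0; add k_8 = -a + 3c + 2 to the basis.

The other S-polynomials (S(h_2,h_3), S(h_2,k_4), S(h_2,k_5), S(h_3,k_5), S(k_4,k_5), S(h_1,k_6), S(h_2,k_6), S(h_3,k_6), S(k_4,k_6), S(k_5,k_6), S(h_1,k_7), S(h_2,k_7), S(h_3,k_7), S(k_4,k_7), S(k_5,k_7), S(k_6,k_7), S(h_1,k_8), S(h_2,k_8), S(h_3,k_8), S(k_4,k_8), S(k_5,k_8), S(k_6,k_8), S(k_7,k_8)) all reduce to 0 modulo the current basis, so we have a Gröbner basis.
Inter-reduce: drop elements whose leading term is divisible by another's, tail-reduce, and make monic.
Reduced Gröbner basis: {a - 3c - 2, b + 2c - 2, c^2 + 2c + 3}.

Since the reduced bases disagree, the two ideals are not the same.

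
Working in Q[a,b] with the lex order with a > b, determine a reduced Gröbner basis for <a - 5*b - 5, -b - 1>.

G = {a, b + 1}

f_1 = a - 5*b - 5, LT = a.
f_2 = -b - 1, LT = b.

The S-polynomials (S(f_1,f_2)) all reduce to 0 modulo the current basis, so we have a Gröbner basis.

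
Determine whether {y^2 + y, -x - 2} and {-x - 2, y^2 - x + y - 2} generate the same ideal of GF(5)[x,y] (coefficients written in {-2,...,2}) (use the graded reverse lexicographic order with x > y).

Equality of ideals is decidable: compute both reduced Gröbner bases (unique for the ordering) and check whether they agree.
Buchberger on the first generating set:
f_1 = y^2 + y, LT = y^2.
f_2 = -x - 2, LT = x.

The S-polynomials (S(f_1,f_2)) all reduce to 0 modulo the current basis, so we have a Gröbner basis.
Inter-reduce: drop elements whose leading term is divisible by another's, tail-reduce, and make monic.
Reduced Gröbner basis: {y^2 + y, x + 2}.

Buchberger on the second generating set:
h_1 = -x - 2, LT = x.
h_2 = y^2 - x + y - 2, LT = y^2.

The S-polynomials (S(h_1,h_2)) all reduce to 0 modulo the current basis, so we have a Gröbner basis.
Inter-reduce: drop elements whose leading term is divisible by another's, tail-reduce, and make monic.
Reduced Gröbner basis: {y^2 + y, x + 2}.

The two bases agree; hence the ideals are identical.

Yes, the ideals are equal.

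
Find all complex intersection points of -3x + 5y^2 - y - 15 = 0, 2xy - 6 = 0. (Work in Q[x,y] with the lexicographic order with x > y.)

Compute a lex Gröbner basis by Buchberger's algorithm.
f_1 = -3x + 5y^2 - y - 15, LT = x.
f_2 = 2xy - 6, LT = xy.

S(f_1,f_2): lcm = xy. S = -5/3y^3 + 1/3y^2 + 5y + 3.
  reduce S modulo (f_1, f_2):
  remainder -5/3y^3 + 1/3y^2 + 5y + 3 ≠ 0; add h_3 = -5/3y^3 + 1/3y^2 + 5y + 3 to the basis.

The other S-polynomials (S(f_1,h_3), S(f_2,h_3)) all reduce to 0 modulo the current basis, so we have a Gröbner basis.
Inter-reduce: drop elements whose leading term is divisible by another's, tail-reduce, and make monic.
Reduced Gröbner basis: {x - 5/3y^2 + 1/3y + 5, y^3 - 1/5y^2 - 3y - 9/5}.

A lex Gröbner basis eliminates variables successively. Here y^3 - 1/5y^2 - 3y - 9/5 depends only on y, with roots {-1, 3/5 - 3*sqrt(6)/5, 3/5 + 3*sqrt(6)/5}; lifting each root through the earlier basis elements recovers the full solutions.
  y = -1: the earlier basis element becomes x + 3 = 0, giving x = -3 — point (-3, -1).
  y = 3/5 - 3*sqrt(6)/5: the earlier basis element becomes x + 1 + sqrt(6) = 0, giving x = -sqrt(6) - 1 — point (-sqrt(6) - 1, 3/5 - 3*sqrt(6)/5).
  y = 3/5 + 3*sqrt(6)/5: the earlier basis element becomes x - sqrt(6) + 1 = 0, giving x = -1 + sqrt(6) — point (-1 + sqrt(6), 3/5 + 3*sqrt(6)/5).
A lex Gröbner basis triangularizes the system, enabling back-substitution.

{(-3, -1), (-sqrt(6) - 1, 3/5 - 3*sqrt(6)/5), (-1 + sqrt(6), 3/5 + 3*sqrt(6)/5)}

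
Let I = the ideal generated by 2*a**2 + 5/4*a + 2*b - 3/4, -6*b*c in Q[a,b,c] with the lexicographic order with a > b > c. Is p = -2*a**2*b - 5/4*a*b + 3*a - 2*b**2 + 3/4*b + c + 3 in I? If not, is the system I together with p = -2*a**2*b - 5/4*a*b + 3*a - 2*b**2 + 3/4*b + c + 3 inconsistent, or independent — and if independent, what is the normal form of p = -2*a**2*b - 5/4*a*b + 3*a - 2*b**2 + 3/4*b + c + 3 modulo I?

First compute the reduced Gröbner basis of I by Buchberger's algorithm.
f_1 = 2*a**2 + 5/4*a + 2*b - 3/4, LT = a**2.
f_2 = -6*b*c, LT = b*c.

The S-polynomials (S(f_1,f_2)) all reduce to 0 modulo the current basis, so we have a Gröbner basis.
Inter-reduce: drop elements whose leading term is divisible by another's, tail-reduce, and make monic.
Reduced Gröbner basis: {a**2 + 5/8*a + b - 3/8, b*c}.
Label its elements g_1 = a**2 + 5/8*a + b - 3/8, g_2 = b*c.

Reduce p = -2*a**2*b - 5/4*a*b + 3*a - 2*b**2 + 3/4*b + c + 3 modulo G:
  leading term a**2*b: subtract (-2*b)·g_1 from -2*a**2*b - 5/4*a*b + 3*a - 2*b**2 + 3/4*b + c + 3 → 3*a + c + 3
  leading term a: no divisor's leading term divides it; move 3*a to the remainder.
  leading term c: no divisor's leading term divides it; move c to the remainder.
  leading term 1: no divisor's leading term divides it; move 3 to the remainder.
  normal form = 3*a + c + 3.
The normal form is nonzero, so p ∉ I. Since p minus its normal form lies in I, I + (p) = I + (r) where r = 3*a + c + 3; decide whether this ideal is the whole ring.
Run Buchberger on G together with r (pairs among the g_i already reduce to 0 since G is a Gröbner basis):
g_1 = a**2 + 5/8*a + b - 3/8, LT = a**2.
g_2 = b*c, LT = b*c.
r = 3*a + c + 3, LT = a.

S(g_1,r): lcm = a**2. S = -1/3*a*c - 3/8*a + b - 3/8.
  leading term a*c: subtract (-1/9*c)·r from -1/3*a*c - 3/8*a + b - 3/8 → -3/8*a + b + 1/9*c**2 + 1/3*c - 3/8
  leading term a: subtract (-1/8)·r from -3/8*a + b + 1/9*c**2 + 1/3*c - 3/8 → b + 1/9*c**2 + 11/24*c
  leading term b: no divisor's leading term divides it; move b to the remainder.
  leading term c**2: no divisor's leading term divides it; move 1/9*c**2 to the remainder.
  leading term c: no divisor's leading term divides it; move 11/24*c to the remainder.
  remainder b + 1/9*c**2 + 11/24*c ≠ 0; add m_4 = b + 1/9*c**2 + 11/24*c to the basis.

S(g_2,m_4): lcm = b*c. S = -1/9*c**3 - 11/24*c**2.
  leading term c**3: no divisor's leading term divides it; move -1/9*c**3 to the remainder.
  leading term c**2: no divisor's leading term divides it; move -11/24*c**2 to the remainder.
  remainder -1/9*c**3 - 11/24*c**2 ≠ 0; add m_5 = -1/9*c**3 - 11/24*c**2 to the basis.

The other S-polynomials (S(g_1,g_2), S(g_2,r), S(g_1,m_4), S(r,m_4), S(g_1,m_5), S(g_2,m_5), S(r,m_5), S(m_4,m_5)) all reduce to 0 modulo the current basis, so we have a Gröbner basis.
Inter-reduce: drop elements whose leading term is divisible by another's, tail-reduce, and make monic.
Reduced Gröbner basis: {a + 1/3*c + 1, b + 1/9*c**2 + 11/24*c, c**3 + 33/8*c**2}.
The reduced Gröbner basis of I + (p) is {a + 1/3*c + 1, b + 1/9*c**2 + 11/24*c, c**3 + 33/8*c**2} ≠ {1}, a proper ideal, so the enlarged system stays consistent: p is independent of I, with normal form 3*a + c + 3.

-2*a**2*b - 5/4*a*b + 3*a - 2*b**2 + 3/4*b + c + 3 is independent of I; its normal form modulo I is 3*a + c + 3.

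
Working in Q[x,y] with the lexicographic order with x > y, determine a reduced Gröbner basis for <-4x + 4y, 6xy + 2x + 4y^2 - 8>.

f_1 = -4x + 4y, LT = x.
f_2 = 6xy + 2x + 4y^2 - 8, LT = xy.

S(f_1,f_2): lcm = xy. S = -1/3x - 5/3y^2 + 4/3.
  leading term x: subtract (1/12)·f_1 from -1/3x - 5/3y^2 + 4/3 → -5/3y^2 - 1/3y + 4/3
  leading term y^2: no divisor's leading term divides it; move -5/3y^2 to the remainder.
  leading term y: no divisor's leading term divides it; move -1/3y to the remainder.
  leading term 1: no divisor's leading term divides it; move 4/3 to the remainder.
  remainder -5/3y^2 - 1/3y + 4/3 ≠ 0; add g_3 = -5/3y^2 - 1/3y + 4/3 to the basis.

S(f_1,g_3): leading monomials are coprime, so the S-polynomial reduces to 0 (Buchberger's first criterion).
S(f_2,g_3): lcm = xy^2. S = 2/15xy + 4/5x + 2/3y^3 - 4/3y.
  leading term xy: subtract (-1/30y)·f_1 from 2/15xy + 4/5x + 2/3y^3 - 4/3y → 4/5x + 2/3y^3 + 2/15y^2 - 4/3y
  leading term x: subtract (-1/5)·f_1 from 4/5x + 2/3y^3 + 2/15y^2 - 4/3y → 2/3y^3 + 2/15y^2 - 8/15y
  leading term y^3: subtract (-2/5y)·g_3 from 2/3y^3 + 2/15y^2 - 8/15y → 0
  remainder 0.

Every S-polynomial of the final basis reduces to 0, so we have a Gröbner basis.
Inter-reduce: drop elements whose leading term is divisible by another's, tail-reduce, and make monic.

G = {x - y, y^2 + 1/5y - 4/5}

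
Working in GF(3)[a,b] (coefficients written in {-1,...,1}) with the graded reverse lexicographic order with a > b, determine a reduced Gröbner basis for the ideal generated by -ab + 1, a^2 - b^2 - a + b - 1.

G = {b^3 - b^2 - a + b + 1, a^2 - b^2 - a + b - 1, ab - 1}

The reduced Gröbner basis is the canonical form of the ideal for this ordering.

f_1 = -ab + 1, LT = ab.
f_2 = a^2 - b^2 - a + b - 1, LT = a^2.

S(f_1,f_2): lcm = a^2b. S = b^3 + ab - b^2 - a + b.
  reduce S modulo (f_1, f_2):
  remainder b^3 - b^2 - a + b + 1 ≠ 0; add g_3 = b^3 - b^2 - a + b + 1 to the basis.

The other S-polynomials (S(f_1,g_3), S(f_2,g_3)) all reduce to 0 modulo the current basis, so we have a Gröbner basis.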